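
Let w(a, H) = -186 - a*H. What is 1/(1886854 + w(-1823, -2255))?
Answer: -1/2224197 ≈ -4.4960e-7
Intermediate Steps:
w(a, H) = -186 - H*a
1/(1886854 + w(-1823, -2255)) = 1/(1886854 + (-186 - 1*(-2255)*(-1823))) = 1/(1886854 + (-186 - 4110865)) = 1/(1886854 - 4111051) = 1/(-2224197) = -1/2224197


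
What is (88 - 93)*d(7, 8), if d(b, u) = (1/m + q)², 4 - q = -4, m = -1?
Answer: -245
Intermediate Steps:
q = 8 (q = 4 - 1*(-4) = 4 + 4 = 8)
d(b, u) = 49 (d(b, u) = (1/(-1) + 8)² = (-1 + 8)² = 7² = 49)
(88 - 93)*d(7, 8) = (88 - 93)*49 = -5*49 = -245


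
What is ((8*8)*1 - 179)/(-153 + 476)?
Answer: -115/323 ≈ -0.35604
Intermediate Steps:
((8*8)*1 - 179)/(-153 + 476) = (64*1 - 179)/323 = (64 - 179)*(1/323) = -115*1/323 = -115/323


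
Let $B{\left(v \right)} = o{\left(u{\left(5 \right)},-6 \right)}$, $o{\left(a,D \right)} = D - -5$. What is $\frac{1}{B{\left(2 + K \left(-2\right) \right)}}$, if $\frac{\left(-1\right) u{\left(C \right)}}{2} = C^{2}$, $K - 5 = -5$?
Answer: $-1$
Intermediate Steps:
$K = 0$ ($K = 5 - 5 = 0$)
$u{\left(C \right)} = - 2 C^{2}$
$o{\left(a,D \right)} = 5 + D$ ($o{\left(a,D \right)} = D + 5 = 5 + D$)
$B{\left(v \right)} = -1$ ($B{\left(v \right)} = 5 - 6 = -1$)
$\frac{1}{B{\left(2 + K \left(-2\right) \right)}} = \frac{1}{-1} = -1$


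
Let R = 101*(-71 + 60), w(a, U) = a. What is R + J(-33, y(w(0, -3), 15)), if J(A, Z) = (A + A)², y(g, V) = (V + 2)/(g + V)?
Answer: 3245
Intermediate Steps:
y(g, V) = (2 + V)/(V + g)
R = -1111 (R = 101*(-11) = -1111)
J(A, Z) = 4*A² (J(A, Z) = (2*A)² = 4*A²)
R + J(-33, y(w(0, -3), 15)) = -1111 + 4*(-33)² = -1111 + 4*1089 = -1111 + 4356 = 3245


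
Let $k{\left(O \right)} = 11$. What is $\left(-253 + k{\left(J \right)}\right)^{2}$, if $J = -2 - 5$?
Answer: $58564$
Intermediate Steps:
$J = -7$
$\left(-253 + k{\left(J \right)}\right)^{2} = \left(-253 + 11\right)^{2} = \left(-242\right)^{2} = 58564$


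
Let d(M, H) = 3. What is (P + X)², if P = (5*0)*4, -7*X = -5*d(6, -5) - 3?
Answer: 324/49 ≈ 6.6122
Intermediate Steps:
X = 18/7 (X = -(-5*3 - 3)/7 = -(-15 - 3)/7 = -⅐*(-18) = 18/7 ≈ 2.5714)
P = 0 (P = 0*4 = 0)
(P + X)² = (0 + 18/7)² = (18/7)² = 324/49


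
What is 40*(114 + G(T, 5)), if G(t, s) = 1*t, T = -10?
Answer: 4160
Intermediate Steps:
G(t, s) = t
40*(114 + G(T, 5)) = 40*(114 - 10) = 40*104 = 4160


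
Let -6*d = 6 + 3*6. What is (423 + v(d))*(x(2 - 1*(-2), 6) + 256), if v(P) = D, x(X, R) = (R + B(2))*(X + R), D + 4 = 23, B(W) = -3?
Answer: 126412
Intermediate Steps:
d = -4 (d = -(6 + 3*6)/6 = -(6 + 18)/6 = -1/6*24 = -4)
D = 19 (D = -4 + 23 = 19)
x(X, R) = (-3 + R)*(R + X) (x(X, R) = (R - 3)*(X + R) = (-3 + R)*(R + X))
v(P) = 19
(423 + v(d))*(x(2 - 1*(-2), 6) + 256) = (423 + 19)*((6**2 - 3*6 - 3*(2 - 1*(-2)) + 6*(2 - 1*(-2))) + 256) = 442*((36 - 18 - 3*(2 + 2) + 6*(2 + 2)) + 256) = 442*((36 - 18 - 3*4 + 6*4) + 256) = 442*((36 - 18 - 12 + 24) + 256) = 442*(30 + 256) = 442*286 = 126412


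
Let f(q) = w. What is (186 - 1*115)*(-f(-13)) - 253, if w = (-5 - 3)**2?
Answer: -4797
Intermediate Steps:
w = 64 (w = (-8)**2 = 64)
f(q) = 64
(186 - 1*115)*(-f(-13)) - 253 = (186 - 1*115)*(-1*64) - 253 = (186 - 115)*(-64) - 253 = 71*(-64) - 253 = -4544 - 253 = -4797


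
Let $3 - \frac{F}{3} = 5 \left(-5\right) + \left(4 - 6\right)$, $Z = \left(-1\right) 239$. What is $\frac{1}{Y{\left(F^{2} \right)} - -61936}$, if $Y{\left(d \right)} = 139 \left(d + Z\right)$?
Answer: $\frac{1}{1154615} \approx 8.6609 \cdot 10^{-7}$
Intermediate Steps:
$Z = -239$
$F = 90$ ($F = 9 - 3 \left(5 \left(-5\right) + \left(4 - 6\right)\right) = 9 - 3 \left(-25 + \left(4 - 6\right)\right) = 9 - 3 \left(-25 - 2\right) = 9 - -81 = 9 + 81 = 90$)
$Y{\left(d \right)} = -33221 + 139 d$ ($Y{\left(d \right)} = 139 \left(d - 239\right) = 139 \left(-239 + d\right) = -33221 + 139 d$)
$\frac{1}{Y{\left(F^{2} \right)} - -61936} = \frac{1}{\left(-33221 + 139 \cdot 90^{2}\right) - -61936} = \frac{1}{\left(-33221 + 139 \cdot 8100\right) + 61936} = \frac{1}{\left(-33221 + 1125900\right) + 61936} = \frac{1}{1092679 + 61936} = \frac{1}{1154615}$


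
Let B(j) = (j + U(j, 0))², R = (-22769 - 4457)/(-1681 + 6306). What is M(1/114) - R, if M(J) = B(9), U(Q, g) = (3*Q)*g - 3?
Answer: 193726/4625 ≈ 41.887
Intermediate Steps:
U(Q, g) = -3 + 3*Q*g (U(Q, g) = 3*Q*g - 3 = -3 + 3*Q*g)
R = -27226/4625 ≈ -5.8867
B(j) = (-3 + j)² (B(j) = (j + (-3 + 3*j*0))² = (j + (-3 + 0))² = (j - 3)² = (-3 + j)²)
M(J) = 36 (M(J) = (-3 + 9)² = 6² = 36)
M(1/114) - R = 36 - 1*(-27226/4625) = 36 + 27226/4625 = 193726/4625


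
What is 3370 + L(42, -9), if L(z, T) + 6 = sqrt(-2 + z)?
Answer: 3364 + 2*sqrt(10) ≈ 3370.3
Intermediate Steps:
L(z, T) = -6 + sqrt(-2 + z)
3370 + L(42, -9) = 3370 + (-6 + sqrt(-2 + 42)) = 3370 + (-6 + sqrt(40)) = 3370 + (-6 + 2*sqrt(10)) = 3364 + 2*sqrt(10)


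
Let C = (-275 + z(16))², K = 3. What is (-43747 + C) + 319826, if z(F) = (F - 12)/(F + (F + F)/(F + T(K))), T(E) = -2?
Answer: 360021745/1024 ≈ 3.5158e+5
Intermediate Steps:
z(F) = (-12 + F)/(F + 2*F/(-2 + F)) (z(F) = (F - 12)/(F + (F + F)/(F - 2)) = (-12 + F)/(F + (2*F)/(-2 + F)) = (-12 + F)/(F + 2*F/(-2 + F)))
C = 77316849/1024 (C = (-275 + (1 - 14/16 + 24/16²))² = (-275 + (1 - 14*1/16 + 24*(1/256)))² = (-275 + (1 - 7/8 + 3/32))² = (-275 + 7/32)² = (-8793/32)² = 77316849/1024 ≈ 75505.)
(-43747 + C) + 319826 = (-43747 + 77316849/1024) + 319826 = 32519921/1024 + 319826 = 360021745/1024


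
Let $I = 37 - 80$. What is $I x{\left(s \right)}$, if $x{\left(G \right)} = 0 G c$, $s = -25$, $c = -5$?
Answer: $0$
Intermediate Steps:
$I = -43$ ($I = 37 - 80 = -43$)
$x{\left(G \right)} = 0$ ($x{\left(G \right)} = 0 G \left(-5\right) = 0 \left(-5\right) = 0$)
$I x{\left(s \right)} = \left(-43\right) 0 = 0$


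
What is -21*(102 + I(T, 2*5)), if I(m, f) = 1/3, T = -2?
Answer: -2149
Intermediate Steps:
I(m, f) = ⅓ (I(m, f) = 1*(⅓) = ⅓)
-21*(102 + I(T, 2*5)) = -21*(102 + ⅓) = -21*307/3 = -2149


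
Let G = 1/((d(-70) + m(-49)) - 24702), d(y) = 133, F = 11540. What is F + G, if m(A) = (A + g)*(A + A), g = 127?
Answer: 371738019/32213 ≈ 11540.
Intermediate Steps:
m(A) = 2*A*(127 + A) (m(A) = (A + 127)*(A + A) = (127 + A)*(2*A) = 2*A*(127 + A))
G = -1/32213 (G = 1/((133 + 2*(-49)*(127 - 49)) - 24702) = 1/((133 + 2*(-49)*78) - 24702) = 1/((133 - 7644) - 24702) = 1/(-7511 - 24702) = 1/(-32213) = -1/32213 ≈ -3.1043e-5)
F + G = 11540 - 1/32213 = 371738019/32213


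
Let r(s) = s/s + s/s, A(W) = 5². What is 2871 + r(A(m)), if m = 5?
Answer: 2873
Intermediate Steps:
A(W) = 25
r(s) = 2 (r(s) = 1 + 1 = 2)
2871 + r(A(m)) = 2871 + 2 = 2873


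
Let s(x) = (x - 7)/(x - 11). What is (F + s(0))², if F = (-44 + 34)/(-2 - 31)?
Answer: 961/1089 ≈ 0.88246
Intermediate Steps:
s(x) = (-7 + x)/(-11 + x)
F = 10/33 (F = -10/(-33) = -10*(-1/33) = 10/33 ≈ 0.30303)
(F + s(0))² = (10/33 + (-7 + 0)/(-11 + 0))² = (10/33 - 7/(-11))² = (10/33 - 1/11*(-7))² = (10/33 + 7/11)² = (31/33)² = 961/1089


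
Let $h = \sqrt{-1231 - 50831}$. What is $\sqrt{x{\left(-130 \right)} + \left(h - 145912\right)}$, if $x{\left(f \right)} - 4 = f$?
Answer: $\sqrt{-146038 + i \sqrt{52062}} \approx 0.299 + 382.15 i$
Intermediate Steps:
$x{\left(f \right)} = 4 + f$
$h = i \sqrt{52062}$ ($h = \sqrt{-52062} = i \sqrt{52062} \approx 228.17 i$)
$\sqrt{x{\left(-130 \right)} + \left(h - 145912\right)} = \sqrt{\left(4 - 130\right) - \left(145912 - i \sqrt{52062}\right)} = \sqrt{-126 - \left(145912 - i \sqrt{52062}\right)} = \sqrt{-146038 + i \sqrt{52062}}$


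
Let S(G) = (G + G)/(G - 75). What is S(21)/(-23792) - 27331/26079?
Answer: -1950716605/1861414704 ≈ -1.0480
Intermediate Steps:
S(G) = 2*G/(-75 + G) (S(G) = (2*G)/(-75 + G) = 2*G/(-75 + G))
S(21)/(-23792) - 27331/26079 = (2*21/(-75 + 21))/(-23792) - 27331/26079 = (2*21/(-54))*(-1/23792) - 27331*1/26079 = (2*21*(-1/54))*(-1/23792) - 27331/26079 = -7/9*(-1/23792) - 27331/26079 = 7/214128 - 27331/26079 = -1950716605/1861414704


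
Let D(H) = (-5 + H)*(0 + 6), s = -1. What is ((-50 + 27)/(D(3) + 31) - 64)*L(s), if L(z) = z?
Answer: 1239/19 ≈ 65.211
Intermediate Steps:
D(H) = -30 + 6*H (D(H) = (-5 + H)*6 = -30 + 6*H)
((-50 + 27)/(D(3) + 31) - 64)*L(s) = ((-50 + 27)/((-30 + 6*3) + 31) - 64)*(-1) = (-23/((-30 + 18) + 31) - 64)*(-1) = (-23/(-12 + 31) - 64)*(-1) = (-23/19 - 64)*(-1) = -1239/19*(-1) = 1239/19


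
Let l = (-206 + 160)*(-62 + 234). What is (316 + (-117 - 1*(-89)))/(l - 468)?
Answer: -72/2095 ≈ -0.034368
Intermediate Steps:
l = -7912 (l = -46*172 = -7912)
(316 + (-117 - 1*(-89)))/(l - 468) = (316 + (-117 - 1*(-89)))/(-7912 - 468) = (316 + (-117 + 89))/(-8380) = (316 - 28)*(-1/8380) = 288*(-1/8380) = -72/2095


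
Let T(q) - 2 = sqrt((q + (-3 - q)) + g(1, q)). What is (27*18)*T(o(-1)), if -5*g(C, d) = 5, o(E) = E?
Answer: 972 + 972*I ≈ 972.0 + 972.0*I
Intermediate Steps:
g(C, d) = -1 (g(C, d) = -1/5*5 = -1)
T(q) = 2 + 2*I (T(q) = 2 + sqrt((q + (-3 - q)) - 1) = 2 + sqrt(-3 - 1) = 2 + sqrt(-4) = 2 + 2*I)
(27*18)*T(o(-1)) = (27*18)*(2 + 2*I) = 486*(2 + 2*I) = 972 + 972*I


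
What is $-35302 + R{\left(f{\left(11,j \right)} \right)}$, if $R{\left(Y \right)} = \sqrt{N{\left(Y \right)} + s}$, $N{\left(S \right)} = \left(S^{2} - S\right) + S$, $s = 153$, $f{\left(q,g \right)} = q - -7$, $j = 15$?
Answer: $-35302 + 3 \sqrt{53} \approx -35280.0$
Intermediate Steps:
$f{\left(q,g \right)} = 7 + q$ ($f{\left(q,g \right)} = q + 7 = 7 + q$)
$N{\left(S \right)} = S^{2}$
$R{\left(Y \right)} = \sqrt{153 + Y^{2}}$ ($R{\left(Y \right)} = \sqrt{Y^{2} + 153} = \sqrt{153 + Y^{2}}$)
$-35302 + R{\left(f{\left(11,j \right)} \right)} = -35302 + \sqrt{153 + \left(7 + 11\right)^{2}} = -35302 + \sqrt{153 + 18^{2}} = -35302 + \sqrt{153 + 324} = -35302 + \sqrt{477} = -35302 + 3 \sqrt{53}$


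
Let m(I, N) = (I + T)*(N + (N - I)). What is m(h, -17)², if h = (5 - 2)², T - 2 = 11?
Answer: 894916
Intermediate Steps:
T = 13 (T = 2 + 11 = 13)
h = 9 (h = 3² = 9)
m(I, N) = (13 + I)*(-I + 2*N) (m(I, N) = (I + 13)*(N + (N - I)) = (13 + I)*(-I + 2*N))
m(h, -17)² = (-1*9² - 13*9 + 26*(-17) + 2*9*(-17))² = (-1*81 - 117 - 442 - 306)² = (-81 - 117 - 442 - 306)² = (-946)² = 894916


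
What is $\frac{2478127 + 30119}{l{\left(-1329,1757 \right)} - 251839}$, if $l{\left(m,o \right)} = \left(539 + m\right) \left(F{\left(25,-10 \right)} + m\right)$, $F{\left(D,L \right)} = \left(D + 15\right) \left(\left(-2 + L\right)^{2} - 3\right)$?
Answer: $- \frac{2508246}{3657529} \approx -0.68578$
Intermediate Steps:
$F{\left(D,L \right)} = \left(-3 + \left(-2 + L\right)^{2}\right) \left(15 + D\right)$ ($F{\left(D,L \right)} = \left(15 + D\right) \left(-3 + \left(-2 + L\right)^{2}\right) = \left(-3 + \left(-2 + L\right)^{2}\right) \left(15 + D\right)$)
$l{\left(m,o \right)} = \left(539 + m\right) \left(5640 + m\right)$ ($l{\left(m,o \right)} = \left(539 + m\right) \left(\left(-45 - 75 + 15 \left(-2 - 10\right)^{2} + 25 \left(-2 - 10\right)^{2}\right) + m\right) = \left(539 + m\right) \left(\left(-45 - 75 + 15 \left(-12\right)^{2} + 25 \left(-12\right)^{2}\right) + m\right) = \left(539 + m\right) \left(\left(-45 - 75 + 15 \cdot 144 + 25 \cdot 144\right) + m\right) = \left(539 + m\right) \left(\left(-45 - 75 + 2160 + 3600\right) + m\right) = \left(539 + m\right) \left(5640 + m\right)$)
$\frac{2478127 + 30119}{l{\left(-1329,1757 \right)} - 251839} = \frac{2478127 + 30119}{\left(3039960 + \left(-1329\right)^{2} + 6179 \left(-1329\right)\right) - 251839} = \frac{2508246}{\left(3039960 + 1766241 - 8211891\right) - 251839} = \frac{2508246}{-3405690 - 251839} = \frac{2508246}{-3657529} = 2508246 \left(- \frac{1}{3657529}\right) = - \frac{2508246}{3657529}$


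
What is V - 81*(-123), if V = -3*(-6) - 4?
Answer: 9977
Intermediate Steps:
V = 14 (V = 18 - 4 = 14)
V - 81*(-123) = 14 - 81*(-123) = 14 + 9963 = 9977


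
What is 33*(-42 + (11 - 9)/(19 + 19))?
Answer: -26301/19 ≈ -1384.3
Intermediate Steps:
33*(-42 + (11 - 9)/(19 + 19)) = 33*(-42 + 2/38) = 33*(-42 + 2*(1/38)) = 33*(-42 + 1/19) = 33*(-797/19) = -26301/19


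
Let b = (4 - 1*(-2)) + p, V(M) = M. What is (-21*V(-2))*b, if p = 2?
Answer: 336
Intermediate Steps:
b = 8 (b = (4 - 1*(-2)) + 2 = (4 + 2) + 2 = 6 + 2 = 8)
(-21*V(-2))*b = -21*(-2)*8 = 42*8 = 336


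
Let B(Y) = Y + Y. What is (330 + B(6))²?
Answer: 116964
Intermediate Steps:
B(Y) = 2*Y
(330 + B(6))² = (330 + 2*6)² = (330 + 12)² = 342² = 116964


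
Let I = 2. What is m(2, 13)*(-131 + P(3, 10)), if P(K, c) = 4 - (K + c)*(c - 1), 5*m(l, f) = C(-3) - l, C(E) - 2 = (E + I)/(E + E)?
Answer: -122/15 ≈ -8.1333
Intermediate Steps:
C(E) = 2 + (2 + E)/(2*E) (C(E) = 2 + (E + 2)/(E + E) = 2 + (2 + E)/((2*E)) = 2 + (2 + E)*(1/(2*E)) = 2 + (2 + E)/(2*E))
m(l, f) = 13/30 - l/5 (m(l, f) = ((5/2 + 1/(-3)) - l)/5 = ((5/2 - ⅓) - l)/5 = (13/6 - l)/5 = 13/30 - l/5)
P(K, c) = 4 - (-1 + c)*(K + c) (P(K, c) = 4 - (K + c)*(-1 + c) = 4 - (-1 + c)*(K + c))
m(2, 13)*(-131 + P(3, 10)) = (13/30 - ⅕*2)*(-131 + (4 + 3 + 10 - 1*10² - 1*3*10)) = (13/30 - ⅖)*(-131 + (4 + 3 + 10 - 1*100 - 30)) = (-131 + (4 + 3 + 10 - 100 - 30))/30 = (-131 - 113)/30 = (1/30)*(-244) = -122/15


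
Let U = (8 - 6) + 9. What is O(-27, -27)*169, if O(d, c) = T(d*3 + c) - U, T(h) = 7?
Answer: -676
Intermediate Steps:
U = 11 (U = 2 + 9 = 11)
O(d, c) = -4 (O(d, c) = 7 - 1*11 = 7 - 11 = -4)
O(-27, -27)*169 = -4*169 = -676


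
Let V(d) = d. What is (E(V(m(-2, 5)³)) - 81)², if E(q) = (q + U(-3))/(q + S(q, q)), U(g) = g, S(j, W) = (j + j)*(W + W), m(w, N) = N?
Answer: 25730286685009/3921890625 ≈ 6560.7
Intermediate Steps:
S(j, W) = 4*W*j (S(j, W) = (2*j)*(2*W) = 4*W*j)
E(q) = (-3 + q)/(q + 4*q²) (E(q) = (q - 3)/(q + 4*q*q) = (-3 + q)/(q + 4*q²))
(E(V(m(-2, 5)³)) - 81)² = ((-3 + 5³)/((5³)*(1 + 4*5³)) - 81)² = ((-3 + 125)/(125*(1 + 4*125)) - 81)² = ((1/125)*122/(1 + 500) - 81)² = ((1/125)*122/501 - 81)² = ((1/125)*(1/501)*122 - 81)² = (122/62625 - 81)² = (-5072503/62625)² = 25730286685009/3921890625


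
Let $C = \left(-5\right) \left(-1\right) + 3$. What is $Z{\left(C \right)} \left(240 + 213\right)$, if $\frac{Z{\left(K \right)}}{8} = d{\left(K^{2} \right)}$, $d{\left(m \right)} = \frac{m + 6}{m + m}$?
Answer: $\frac{15855}{8} \approx 1981.9$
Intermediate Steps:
$C = 8$ ($C = 5 + 3 = 8$)
$d{\left(m \right)} = \frac{6 + m}{2 m}$
$Z{\left(K \right)} = \frac{4 \left(6 + K^{2}\right)}{K^{2}}$ ($Z{\left(K \right)} = 8 \frac{6 + K^{2}}{2 K^{2}} = \frac{4 \left(6 + K^{2}\right)}{K^{2}}$)
$Z{\left(C \right)} \left(240 + 213\right) = \left(4 + \frac{24}{64}\right) \left(240 + 213\right) = \left(4 + 24 \cdot \frac{1}{64}\right) 453 = \left(4 + \frac{3}{8}\right) 453 = \frac{35}{8} \cdot 453 = \frac{15855}{8}$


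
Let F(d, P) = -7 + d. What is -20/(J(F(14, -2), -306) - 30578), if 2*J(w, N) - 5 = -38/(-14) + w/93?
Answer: 5208/7961497 ≈ 0.00065415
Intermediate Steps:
J(w, N) = 27/7 + w/186 (J(w, N) = 5/2 + (-38/(-14) + w/93)/2 = 5/2 + (-38*(-1/14) + w*(1/93))/2 = 5/2 + (19/7 + w/93)/2 = 5/2 + (19/14 + w/186) = 27/7 + w/186)
-20/(J(F(14, -2), -306) - 30578) = -20/((27/7 + (-7 + 14)/186) - 30578) = -20/((27/7 + (1/186)*7) - 30578) = -20/((27/7 + 7/186) - 30578) = -20/(5071/1302 - 30578) = -20/(-39807485/1302) = -20*(-1302/39807485) = 5208/7961497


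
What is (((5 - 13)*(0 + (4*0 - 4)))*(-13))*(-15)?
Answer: 6240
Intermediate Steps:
(((5 - 13)*(0 + (4*0 - 4)))*(-13))*(-15) = (-8*(0 + (0 - 4))*(-13))*(-15) = (-8*(0 - 4)*(-13))*(-15) = (-8*(-4)*(-13))*(-15) = (32*(-13))*(-15) = -416*(-15) = 6240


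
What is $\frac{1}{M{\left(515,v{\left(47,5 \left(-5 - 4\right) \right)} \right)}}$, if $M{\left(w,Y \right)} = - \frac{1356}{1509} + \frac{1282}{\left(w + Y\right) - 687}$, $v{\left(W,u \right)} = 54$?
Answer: $- \frac{29677}{349091} \approx -0.085012$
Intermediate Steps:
$M{\left(w,Y \right)} = - \frac{452}{503} + \frac{1282}{-687 + Y + w}$ ($M{\left(w,Y \right)} = \left(-1356\right) \frac{1}{1509} + \frac{1282}{\left(Y + w\right) - 687} = - \frac{452}{503} + \frac{1282}{-687 + Y + w}$)
$\frac{1}{M{\left(515,v{\left(47,5 \left(-5 - 4\right) \right)} \right)}} = \frac{1}{\frac{2}{503} \frac{1}{-687 + 54 + 515} \left(477685 - 12204 - 116390\right)} = \frac{1}{\frac{2}{503} \frac{1}{-118} \left(477685 - 12204 - 116390\right)} = \frac{1}{\frac{2}{503} \left(- \frac{1}{118}\right) 349091} = \frac{1}{- \frac{349091}{29677}} = - \frac{29677}{349091}$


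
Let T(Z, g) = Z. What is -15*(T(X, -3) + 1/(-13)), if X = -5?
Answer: 990/13 ≈ 76.154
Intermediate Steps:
-15*(T(X, -3) + 1/(-13)) = -15*(-5 + 1/(-13)) = -15*(-5 - 1/13) = -15*(-66/13) = 990/13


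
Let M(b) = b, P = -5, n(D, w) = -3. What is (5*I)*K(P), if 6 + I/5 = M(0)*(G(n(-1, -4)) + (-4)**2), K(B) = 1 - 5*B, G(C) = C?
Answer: -3900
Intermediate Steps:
I = -30 (I = -30 + 5*(0*(-3 + (-4)**2)) = -30 + 5*(0*(-3 + 16)) = -30 + 5*(0*13) = -30 + 5*0 = -30 + 0 = -30)
(5*I)*K(P) = (5*(-30))*(1 - 5*(-5)) = -150*(1 + 25) = -150*26 = -3900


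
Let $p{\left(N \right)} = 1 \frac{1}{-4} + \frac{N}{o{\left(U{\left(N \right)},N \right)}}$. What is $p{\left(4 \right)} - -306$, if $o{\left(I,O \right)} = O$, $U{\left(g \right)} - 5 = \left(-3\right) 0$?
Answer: $\frac{1227}{4} \approx 306.75$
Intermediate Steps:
$U{\left(g \right)} = 5$ ($U{\left(g \right)} = 5 - 0 = 5 + 0 = 5$)
$p{\left(N \right)} = \frac{3}{4}$ ($p{\left(N \right)} = 1 \frac{1}{-4} + \frac{N}{N} = 1 \left(- \frac{1}{4}\right) + 1 = - \frac{1}{4} + 1 = \frac{3}{4}$)
$p{\left(4 \right)} - -306 = \frac{3}{4} - -306 = \frac{3}{4} + 306 = \frac{1227}{4}$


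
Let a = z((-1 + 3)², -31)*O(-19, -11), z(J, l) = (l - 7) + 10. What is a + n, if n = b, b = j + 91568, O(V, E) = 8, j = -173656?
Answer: -82312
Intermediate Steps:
z(J, l) = 3 + l (z(J, l) = (-7 + l) + 10 = 3 + l)
b = -82088 (b = -173656 + 91568 = -82088)
n = -82088
a = -224 (a = (3 - 31)*8 = -28*8 = -224)
a + n = -224 - 82088 = -82312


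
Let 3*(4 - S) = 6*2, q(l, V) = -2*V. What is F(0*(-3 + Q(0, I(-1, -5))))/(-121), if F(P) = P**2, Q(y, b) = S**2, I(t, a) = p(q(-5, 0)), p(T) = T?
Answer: 0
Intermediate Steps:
S = 0 (S = 4 - 2*2 = 4 - 1/3*12 = 4 - 4 = 0)
I(t, a) = 0 (I(t, a) = -2*0 = 0)
Q(y, b) = 0 (Q(y, b) = 0**2 = 0)
F(0*(-3 + Q(0, I(-1, -5))))/(-121) = (0*(-3 + 0))**2/(-121) = -(0*(-3))**2/121 = -1/121*0**2 = -1/121*0 = 0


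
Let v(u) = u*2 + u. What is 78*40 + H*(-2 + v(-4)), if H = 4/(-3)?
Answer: 9416/3 ≈ 3138.7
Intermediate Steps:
H = -4/3 (H = 4*(-⅓) = -4/3 ≈ -1.3333)
v(u) = 3*u (v(u) = 2*u + u = 3*u)
78*40 + H*(-2 + v(-4)) = 78*40 - 4*(-2 + 3*(-4))/3 = 3120 - 4*(-2 - 12)/3 = 3120 - 4/3*(-14) = 3120 + 56/3 = 9416/3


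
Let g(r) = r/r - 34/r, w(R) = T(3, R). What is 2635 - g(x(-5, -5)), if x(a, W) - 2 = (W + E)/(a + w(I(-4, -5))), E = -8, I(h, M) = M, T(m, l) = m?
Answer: 2638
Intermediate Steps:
w(R) = 3
x(a, W) = 2 + (-8 + W)/(3 + a) (x(a, W) = 2 + (W - 8)/(a + 3) = 2 + (-8 + W)/(3 + a))
g(r) = 1 - 34/r
2635 - g(x(-5, -5)) = 2635 - (-34 + (-2 - 5 + 2*(-5))/(3 - 5))/((-2 - 5 + 2*(-5))/(3 - 5)) = 2635 - (-34 + (-2 - 5 - 10)/(-2))/((-2 - 5 - 10)/(-2)) = 2635 - (-34 - ½*(-17))/((-½*(-17))) = 2635 - (-34 + 17/2)/17/2 = 2635 - 2*(-51)/(17*2) = 2635 - 1*(-3) = 2635 + 3 = 2638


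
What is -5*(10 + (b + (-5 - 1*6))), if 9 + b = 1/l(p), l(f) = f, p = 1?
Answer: 45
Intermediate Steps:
b = -8 (b = -9 + 1/1 = -9 + 1 = -8)
-5*(10 + (b + (-5 - 1*6))) = -5*(10 + (-8 + (-5 - 1*6))) = -5*(10 + (-8 + (-5 - 6))) = -5*(10 + (-8 - 11)) = -5*(10 - 19) = -5*(-9) = 45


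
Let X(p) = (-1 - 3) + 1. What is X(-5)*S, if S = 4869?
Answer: -14607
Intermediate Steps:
X(p) = -3 (X(p) = -4 + 1 = -3)
X(-5)*S = -3*4869 = -14607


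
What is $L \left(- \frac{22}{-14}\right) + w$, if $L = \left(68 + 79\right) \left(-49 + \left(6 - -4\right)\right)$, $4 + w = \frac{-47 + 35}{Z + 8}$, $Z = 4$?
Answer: $-9014$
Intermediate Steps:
$w = -5$ ($w = -4 + \frac{-47 + 35}{4 + 8} = -4 - \frac{12}{12} = -4 - 1 = -5$)
$L = -5733$ ($L = 147 \left(-49 + \left(6 + 4\right)\right) = 147 \left(-49 + 10\right) = 147 \left(-39\right) = -5733$)
$L \left(- \frac{22}{-14}\right) + w = - 5733 \left(- \frac{22}{-14}\right) - 5 = - 5733 \left(\left(-22\right) \left(- \frac{1}{14}\right)\right) - 5 = \left(-5733\right) \frac{11}{7} - 5 = -9009 - 5 = -9014$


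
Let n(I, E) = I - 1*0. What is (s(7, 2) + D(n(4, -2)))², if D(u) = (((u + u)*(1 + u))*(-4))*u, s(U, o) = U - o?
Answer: 403225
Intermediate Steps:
n(I, E) = I (n(I, E) = I + 0 = I)
D(u) = -8*u²*(1 + u) (D(u) = (((2*u)*(1 + u))*(-4))*u = ((2*u*(1 + u))*(-4))*u = (-8*u*(1 + u))*u = -8*u²*(1 + u))
(s(7, 2) + D(n(4, -2)))² = ((7 - 1*2) + 8*4²*(-1 - 1*4))² = ((7 - 2) + 8*16*(-1 - 4))² = (5 + 8*16*(-5))² = (5 - 640)² = (-635)² = 403225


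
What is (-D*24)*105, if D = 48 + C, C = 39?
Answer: -219240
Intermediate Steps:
D = 87 (D = 48 + 39 = 87)
(-D*24)*105 = (-1*87*24)*105 = -87*24*105 = -2088*105 = -219240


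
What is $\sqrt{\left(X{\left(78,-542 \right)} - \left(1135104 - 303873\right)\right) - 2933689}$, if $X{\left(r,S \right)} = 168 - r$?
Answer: $i \sqrt{3764830} \approx 1940.3 i$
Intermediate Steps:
$\sqrt{\left(X{\left(78,-542 \right)} - \left(1135104 - 303873\right)\right) - 2933689} = \sqrt{\left(\left(168 - 78\right) - \left(1135104 - 303873\right)\right) - 2933689} = \sqrt{\left(\left(168 - 78\right) - 831231\right) - 2933689} = \sqrt{\left(90 - 831231\right) - 2933689} = \sqrt{-831141 - 2933689} = \sqrt{-3764830} = i \sqrt{3764830}$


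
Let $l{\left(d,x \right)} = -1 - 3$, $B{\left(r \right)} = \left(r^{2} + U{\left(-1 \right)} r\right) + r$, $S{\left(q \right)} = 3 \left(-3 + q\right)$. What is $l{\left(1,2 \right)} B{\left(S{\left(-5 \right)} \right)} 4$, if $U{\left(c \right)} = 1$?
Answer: $-8448$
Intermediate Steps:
$S{\left(q \right)} = -9 + 3 q$
$B{\left(r \right)} = r^{2} + 2 r$ ($B{\left(r \right)} = \left(r^{2} + 1 r\right) + r = \left(r^{2} + r\right) + r = \left(r + r^{2}\right) + r = r^{2} + 2 r$)
$l{\left(d,x \right)} = -4$
$l{\left(1,2 \right)} B{\left(S{\left(-5 \right)} \right)} 4 = - 4 \left(-9 + 3 \left(-5\right)\right) \left(2 + \left(-9 + 3 \left(-5\right)\right)\right) 4 = - 4 \left(-9 - 15\right) \left(2 - 24\right) 4 = - 4 \left(- 24 \left(2 - 24\right)\right) 4 = - 4 \left(\left(-24\right) \left(-22\right)\right) 4 = \left(-4\right) 528 \cdot 4 = \left(-2112\right) 4 = -8448$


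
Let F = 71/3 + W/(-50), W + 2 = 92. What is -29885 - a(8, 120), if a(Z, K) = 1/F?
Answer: -9802295/328 ≈ -29885.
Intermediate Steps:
W = 90 (W = -2 + 92 = 90)
F = 328/15 (F = 71/3 + 90/(-50) = 71*(⅓) + 90*(-1/50) = 71/3 - 9/5 = 328/15 ≈ 21.867)
a(Z, K) = 15/328 (a(Z, K) = 1/(328/15) = 15/328)
-29885 - a(8, 120) = -29885 - 1*15/328 = -29885 - 15/328 = -9802295/328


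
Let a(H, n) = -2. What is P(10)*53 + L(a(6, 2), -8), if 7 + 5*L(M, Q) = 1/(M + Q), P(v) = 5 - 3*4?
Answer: -18621/50 ≈ -372.42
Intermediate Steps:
P(v) = -7 (P(v) = 5 - 12 = -7)
L(M, Q) = -7/5 + 1/(5*(M + Q))
P(10)*53 + L(a(6, 2), -8) = -7*53 + (1 - 7*(-2) - 7*(-8))/(5*(-2 - 8)) = -371 + (⅕)*(1 + 14 + 56)/(-10) = -371 + (⅕)*(-⅒)*71 = -371 - 71/50 = -18621/50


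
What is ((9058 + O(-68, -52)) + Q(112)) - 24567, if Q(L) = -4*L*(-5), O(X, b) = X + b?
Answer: -13389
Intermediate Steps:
Q(L) = 20*L
((9058 + O(-68, -52)) + Q(112)) - 24567 = ((9058 + (-68 - 52)) + 20*112) - 24567 = ((9058 - 120) + 2240) - 24567 = (8938 + 2240) - 24567 = 11178 - 24567 = -13389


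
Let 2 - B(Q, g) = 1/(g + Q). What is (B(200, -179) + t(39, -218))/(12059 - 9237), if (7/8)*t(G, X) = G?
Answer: 977/59262 ≈ 0.016486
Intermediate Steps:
t(G, X) = 8*G/7
B(Q, g) = 2 - 1/(Q + g) (B(Q, g) = 2 - 1/(g + Q) = 2 - 1/(Q + g))
(B(200, -179) + t(39, -218))/(12059 - 9237) = ((-1 + 2*200 + 2*(-179))/(200 - 179) + (8/7)*39)/(12059 - 9237) = ((-1 + 400 - 358)/21 + 312/7)/2822 = ((1/21)*41 + 312/7)*(1/2822) = (41/21 + 312/7)*(1/2822) = (977/21)*(1/2822) = 977/59262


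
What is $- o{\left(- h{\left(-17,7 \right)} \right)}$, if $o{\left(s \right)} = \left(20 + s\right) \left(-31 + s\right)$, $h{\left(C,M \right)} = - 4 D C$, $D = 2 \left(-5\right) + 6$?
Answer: $-70372$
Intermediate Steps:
$D = -4$ ($D = -10 + 6 = -4$)
$h{\left(C,M \right)} = 16 C$ ($h{\left(C,M \right)} = \left(-4\right) \left(-4\right) C = 16 C$)
$o{\left(s \right)} = \left(-31 + s\right) \left(20 + s\right)$
$- o{\left(- h{\left(-17,7 \right)} \right)} = - (-620 + \left(- 16 \left(-17\right)\right)^{2} - 11 \left(- 16 \left(-17\right)\right)) = - (-620 + \left(\left(-1\right) \left(-272\right)\right)^{2} - 11 \left(\left(-1\right) \left(-272\right)\right)) = - (-620 + 272^{2} - 2992) = - (-620 + 73984 - 2992) = \left(-1\right) 70372 = -70372$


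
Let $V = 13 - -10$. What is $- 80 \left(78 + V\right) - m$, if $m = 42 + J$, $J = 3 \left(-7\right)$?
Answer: $-8101$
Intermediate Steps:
$J = -21$
$m = 21$ ($m = 42 - 21 = 21$)
$V = 23$ ($V = 13 + 10 = 23$)
$- 80 \left(78 + V\right) - m = - 80 \left(78 + 23\right) - 21 = \left(-80\right) 101 - 21 = -8080 - 21 = -8101$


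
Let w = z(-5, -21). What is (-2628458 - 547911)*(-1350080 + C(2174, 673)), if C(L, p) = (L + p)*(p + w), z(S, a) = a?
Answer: -1607763638516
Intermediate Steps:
w = -21
C(L, p) = (-21 + p)*(L + p) (C(L, p) = (L + p)*(p - 21) = (L + p)*(-21 + p) = (-21 + p)*(L + p))
(-2628458 - 547911)*(-1350080 + C(2174, 673)) = (-2628458 - 547911)*(-1350080 + (673² - 21*2174 - 21*673 + 2174*673)) = -3176369*(-1350080 + (452929 - 45654 - 14133 + 1463102)) = -3176369*(-1350080 + 1856244) = -3176369*506164 = -1607763638516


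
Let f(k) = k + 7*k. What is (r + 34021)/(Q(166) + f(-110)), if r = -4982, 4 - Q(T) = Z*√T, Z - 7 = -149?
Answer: 6359541/644962 + 2061769*√166/1289924 ≈ 30.454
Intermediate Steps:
Z = -142 (Z = 7 - 149 = -142)
Q(T) = 4 + 142*√T (Q(T) = 4 - (-142)*√T = 4 + 142*√T)
f(k) = 8*k
(r + 34021)/(Q(166) + f(-110)) = (-4982 + 34021)/((4 + 142*√166) + 8*(-110)) = 29039/((4 + 142*√166) - 880) = 29039/(-876 + 142*√166)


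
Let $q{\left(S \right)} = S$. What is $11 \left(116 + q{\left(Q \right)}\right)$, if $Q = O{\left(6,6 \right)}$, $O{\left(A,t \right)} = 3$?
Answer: $1309$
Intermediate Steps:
$Q = 3$
$11 \left(116 + q{\left(Q \right)}\right) = 11 \left(116 + 3\right) = 11 \cdot 119 = 1309$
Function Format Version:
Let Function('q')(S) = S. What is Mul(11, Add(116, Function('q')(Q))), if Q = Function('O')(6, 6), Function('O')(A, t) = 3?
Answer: 1309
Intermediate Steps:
Q = 3
Mul(11, Add(116, Function('q')(Q))) = Mul(11, Add(116, 3)) = Mul(11, 119) = 1309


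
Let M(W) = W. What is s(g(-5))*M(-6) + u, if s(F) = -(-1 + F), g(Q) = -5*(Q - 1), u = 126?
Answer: 300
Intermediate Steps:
g(Q) = 5 - 5*Q (g(Q) = -5*(-1 + Q) = 5 - 5*Q)
s(F) = 1 - F
s(g(-5))*M(-6) + u = (1 - (5 - 5*(-5)))*(-6) + 126 = (1 - (5 + 25))*(-6) + 126 = (1 - 1*30)*(-6) + 126 = (1 - 30)*(-6) + 126 = -29*(-6) + 126 = 174 + 126 = 300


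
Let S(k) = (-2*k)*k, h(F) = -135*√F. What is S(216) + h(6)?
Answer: -93312 - 135*√6 ≈ -93643.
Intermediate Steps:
S(k) = -2*k²
S(216) + h(6) = -2*216² - 135*√6 = -2*46656 - 135*√6 = -93312 - 135*√6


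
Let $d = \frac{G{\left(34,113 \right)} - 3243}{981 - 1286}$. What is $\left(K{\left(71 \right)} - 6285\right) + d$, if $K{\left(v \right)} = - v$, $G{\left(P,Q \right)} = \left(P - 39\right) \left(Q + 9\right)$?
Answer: $- \frac{1934727}{305} \approx -6343.4$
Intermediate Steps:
$G{\left(P,Q \right)} = \left(-39 + P\right) \left(9 + Q\right)$
$d = \frac{3853}{305}$ ($d = \frac{\left(-351 - 4407 + 9 \cdot 34 + 34 \cdot 113\right) - 3243}{981 - 1286} = \frac{\left(-351 - 4407 + 306 + 3842\right) - 3243}{-305} = \left(-610 - 3243\right) \left(- \frac{1}{305}\right) = \left(-3853\right) \left(- \frac{1}{305}\right) = \frac{3853}{305} \approx 12.633$)
$\left(K{\left(71 \right)} - 6285\right) + d = \left(\left(-1\right) 71 - 6285\right) + \frac{3853}{305} = \left(-71 - 6285\right) + \frac{3853}{305} = -6356 + \frac{3853}{305} = - \frac{1934727}{305}$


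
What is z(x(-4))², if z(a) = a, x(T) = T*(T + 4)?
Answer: 0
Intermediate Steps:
x(T) = T*(4 + T)
z(x(-4))² = (-4*(4 - 4))² = (-4*0)² = 0² = 0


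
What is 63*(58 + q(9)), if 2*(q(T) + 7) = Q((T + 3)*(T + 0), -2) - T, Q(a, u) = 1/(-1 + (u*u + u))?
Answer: 2961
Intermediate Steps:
Q(a, u) = 1/(-1 + u + u²) (Q(a, u) = 1/(-1 + (u² + u)) = 1/(-1 + (u + u²)) = 1/(-1 + u + u²))
q(T) = -13/2 - T/2 (q(T) = -7 + (1/(-1 - 2 + (-2)²) - T)/2 = -7 + (1/(-1 - 2 + 4) - T)/2 = -7 + (1/1 - T)/2 = -7 + (1 - T)/2 = -7 + (½ - T/2) = -13/2 - T/2)
63*(58 + q(9)) = 63*(58 + (-13/2 - ½*9)) = 63*(58 + (-13/2 - 9/2)) = 63*(58 - 11) = 63*47 = 2961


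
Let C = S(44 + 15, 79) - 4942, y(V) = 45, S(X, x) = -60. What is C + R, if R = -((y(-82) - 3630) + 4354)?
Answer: -5771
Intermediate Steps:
R = -769 (R = -((45 - 3630) + 4354) = -(-3585 + 4354) = -1*769 = -769)
C = -5002 (C = -60 - 4942 = -5002)
C + R = -5002 - 769 = -5771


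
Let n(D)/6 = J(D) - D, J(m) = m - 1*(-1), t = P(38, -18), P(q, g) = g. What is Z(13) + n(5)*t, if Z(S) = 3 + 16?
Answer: -89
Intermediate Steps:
Z(S) = 19
t = -18
J(m) = 1 + m (J(m) = m + 1 = 1 + m)
n(D) = 6 (n(D) = 6*((1 + D) - D) = 6*1 = 6)
Z(13) + n(5)*t = 19 + 6*(-18) = 19 - 108 = -89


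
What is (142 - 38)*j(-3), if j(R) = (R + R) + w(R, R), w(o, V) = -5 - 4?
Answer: -1560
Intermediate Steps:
w(o, V) = -9
j(R) = -9 + 2*R (j(R) = (R + R) - 9 = 2*R - 9 = -9 + 2*R)
(142 - 38)*j(-3) = (142 - 38)*(-9 + 2*(-3)) = 104*(-9 - 6) = 104*(-15) = -1560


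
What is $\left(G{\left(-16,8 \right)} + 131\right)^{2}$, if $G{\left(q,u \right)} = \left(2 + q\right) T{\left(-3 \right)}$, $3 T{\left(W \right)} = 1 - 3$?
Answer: $\frac{177241}{9} \approx 19693.0$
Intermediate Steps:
$T{\left(W \right)} = - \frac{2}{3}$ ($T{\left(W \right)} = \frac{1 - 3}{3} = \frac{1}{3} \left(-2\right) = - \frac{2}{3}$)
$G{\left(q,u \right)} = - \frac{4}{3} - \frac{2 q}{3}$ ($G{\left(q,u \right)} = \left(2 + q\right) \left(- \frac{2}{3}\right) = - \frac{4}{3} - \frac{2 q}{3}$)
$\left(G{\left(-16,8 \right)} + 131\right)^{2} = \left(\left(- \frac{4}{3} - - \frac{32}{3}\right) + 131\right)^{2} = \left(\left(- \frac{4}{3} + \frac{32}{3}\right) + 131\right)^{2} = \left(\frac{28}{3} + 131\right)^{2} = \left(\frac{421}{3}\right)^{2} = \frac{177241}{9}$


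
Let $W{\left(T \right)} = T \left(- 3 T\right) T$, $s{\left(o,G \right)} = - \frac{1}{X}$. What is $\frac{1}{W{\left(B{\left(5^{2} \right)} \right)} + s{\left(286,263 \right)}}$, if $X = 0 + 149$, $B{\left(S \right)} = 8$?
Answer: $- \frac{149}{228865} \approx -0.00065104$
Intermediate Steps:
$X = 149$
$s{\left(o,G \right)} = - \frac{1}{149}$
$W{\left(T \right)} = - 3 T^{3}$ ($W{\left(T \right)} = - 3 T^{2} T = - 3 T^{3}$)
$\frac{1}{W{\left(B{\left(5^{2} \right)} \right)} + s{\left(286,263 \right)}} = \frac{1}{- 3 \cdot 8^{3} - \frac{1}{149}} = \frac{1}{\left(-3\right) 512 - \frac{1}{149}} = \frac{1}{-1536 - \frac{1}{149}} = \frac{1}{- \frac{228865}{149}} = - \frac{149}{228865}$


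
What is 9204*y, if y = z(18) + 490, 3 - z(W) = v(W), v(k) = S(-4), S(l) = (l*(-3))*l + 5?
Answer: 4933344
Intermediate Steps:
S(l) = 5 - 3*l² (S(l) = (-3*l)*l + 5 = -3*l² + 5 = 5 - 3*l²)
v(k) = -43 (v(k) = 5 - 3*(-4)² = 5 - 3*16 = 5 - 48 = -43)
z(W) = 46 (z(W) = 3 - 1*(-43) = 3 + 43 = 46)
y = 536 (y = 46 + 490 = 536)
9204*y = 9204*536 = 4933344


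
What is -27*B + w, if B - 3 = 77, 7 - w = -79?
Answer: -2074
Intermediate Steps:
w = 86 (w = 7 - 1*(-79) = 7 + 79 = 86)
B = 80 (B = 3 + 77 = 80)
-27*B + w = -27*80 + 86 = -2160 + 86 = -2074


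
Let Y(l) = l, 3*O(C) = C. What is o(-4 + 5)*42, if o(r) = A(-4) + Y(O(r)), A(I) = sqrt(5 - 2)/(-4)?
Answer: 14 - 21*sqrt(3)/2 ≈ -4.1865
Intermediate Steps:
O(C) = C/3
A(I) = -sqrt(3)/4 (A(I) = sqrt(3)*(-1/4) = -sqrt(3)/4)
o(r) = -sqrt(3)/4 + r/3
o(-4 + 5)*42 = (-sqrt(3)/4 + (-4 + 5)/3)*42 = (-sqrt(3)/4 + (1/3)*1)*42 = (-sqrt(3)/4 + 1/3)*42 = (1/3 - sqrt(3)/4)*42 = 14 - 21*sqrt(3)/2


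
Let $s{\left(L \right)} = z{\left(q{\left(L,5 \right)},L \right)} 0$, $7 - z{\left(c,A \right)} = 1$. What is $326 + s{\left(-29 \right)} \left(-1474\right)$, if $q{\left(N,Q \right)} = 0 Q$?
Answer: $326$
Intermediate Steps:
$q{\left(N,Q \right)} = 0$
$z{\left(c,A \right)} = 6$ ($z{\left(c,A \right)} = 7 - 1 = 6$)
$s{\left(L \right)} = 0$ ($s{\left(L \right)} = 6 \cdot 0 = 0$)
$326 + s{\left(-29 \right)} \left(-1474\right) = 326 + 0 \left(-1474\right) = 326 + 0 = 326$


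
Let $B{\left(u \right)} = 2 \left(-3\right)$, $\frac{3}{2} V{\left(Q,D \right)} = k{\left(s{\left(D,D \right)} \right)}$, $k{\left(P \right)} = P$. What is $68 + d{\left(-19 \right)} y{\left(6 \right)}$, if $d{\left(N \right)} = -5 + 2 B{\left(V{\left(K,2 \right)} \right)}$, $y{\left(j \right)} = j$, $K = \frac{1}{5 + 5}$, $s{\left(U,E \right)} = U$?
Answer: $-34$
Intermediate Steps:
$K = \frac{1}{10} \approx 0.1$
$V{\left(Q,D \right)} = \frac{2 D}{3}$
$B{\left(u \right)} = -6$
$d{\left(N \right)} = -17$ ($d{\left(N \right)} = -5 + 2 \left(-6\right) = -5 - 12 = -17$)
$68 + d{\left(-19 \right)} y{\left(6 \right)} = 68 - 102 = -34$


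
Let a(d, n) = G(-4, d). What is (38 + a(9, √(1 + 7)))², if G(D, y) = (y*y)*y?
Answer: 588289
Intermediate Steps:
G(D, y) = y³ (G(D, y) = y²*y = y³)
a(d, n) = d³
(38 + a(9, √(1 + 7)))² = (38 + 9³)² = (38 + 729)² = 767² = 588289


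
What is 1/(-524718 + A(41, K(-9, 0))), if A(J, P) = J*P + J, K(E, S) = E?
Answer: -1/525046 ≈ -1.9046e-6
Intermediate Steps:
A(J, P) = J + J*P
1/(-524718 + A(41, K(-9, 0))) = 1/(-524718 + 41*(1 - 9)) = 1/(-524718 + 41*(-8)) = 1/(-524718 - 328) = 1/(-525046) = -1/525046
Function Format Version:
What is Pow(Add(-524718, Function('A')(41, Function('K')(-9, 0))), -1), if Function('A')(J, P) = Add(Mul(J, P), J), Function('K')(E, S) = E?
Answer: Rational(-1, 525046) ≈ -1.9046e-6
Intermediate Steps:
Function('A')(J, P) = Add(J, Mul(J, P))
Pow(Add(-524718, Function('A')(41, Function('K')(-9, 0))), -1) = Pow(Add(-524718, Mul(41, Add(1, -9))), -1) = Pow(Add(-524718, Mul(41, -8)), -1) = Pow(Add(-524718, -328), -1) = Pow(-525046, -1) = Rational(-1, 525046)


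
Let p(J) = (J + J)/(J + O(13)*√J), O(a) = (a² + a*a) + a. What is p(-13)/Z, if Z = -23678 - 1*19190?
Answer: -1/203151452 - 27*I*√13/203151452 ≈ -4.9224e-9 - 4.792e-7*I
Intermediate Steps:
O(a) = a + 2*a² (O(a) = (a² + a²) + a = 2*a² + a = a + 2*a²)
p(J) = 2*J/(J + 351*√J) (p(J) = (J + J)/(J + (13*(1 + 2*13))*√J) = (2*J)/(J + (13*(1 + 26))*√J) = (2*J)/(J + (13*27)*√J) = (2*J)/(J + 351*√J) = 2*J/(J + 351*√J))
Z = -42868 (Z = -23678 - 19190 = -42868)
p(-13)/Z = (2*(-13)/(-13 + 351*√(-13)))/(-42868) = (2*(-13)/(-13 + 351*(I*√13)))*(-1/42868) = (2*(-13)/(-13 + 351*I*√13))*(-1/42868) = -26/(-13 + 351*I*√13)*(-1/42868) = 13/(21434*(-13 + 351*I*√13))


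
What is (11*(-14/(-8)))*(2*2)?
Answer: 77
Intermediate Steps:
(11*(-14/(-8)))*(2*2) = (11*(-14*(-⅛)))*4 = (11*(7/4))*4 = (77/4)*4 = 77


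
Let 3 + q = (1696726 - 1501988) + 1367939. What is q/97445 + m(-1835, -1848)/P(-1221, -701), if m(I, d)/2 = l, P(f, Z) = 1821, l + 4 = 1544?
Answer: 3145759954/177447345 ≈ 17.728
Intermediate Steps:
q = 1562674 (q = -3 + ((1696726 - 1501988) + 1367939) = -3 + (194738 + 1367939) = -3 + 1562677 = 1562674)
l = 1540 (l = -4 + 1544 = 1540)
m(I, d) = 3080 (m(I, d) = 2*1540 = 3080)
q/97445 + m(-1835, -1848)/P(-1221, -701) = 1562674/97445 + 3080/1821 = 3145759954/177447345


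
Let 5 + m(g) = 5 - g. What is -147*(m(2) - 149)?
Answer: 22197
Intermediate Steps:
m(g) = -g (m(g) = -5 + (5 - g) = -g)
-147*(m(2) - 149) = -147*(-1*2 - 149) = -147*(-2 - 149) = -147*(-151) = 22197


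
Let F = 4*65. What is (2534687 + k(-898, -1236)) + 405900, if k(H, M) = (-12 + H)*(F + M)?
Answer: 3828747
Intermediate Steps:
F = 260
k(H, M) = (-12 + H)*(260 + M)
(2534687 + k(-898, -1236)) + 405900 = (2534687 + (-3120 - 12*(-1236) + 260*(-898) - 898*(-1236))) + 405900 = (2534687 + (-3120 + 14832 - 233480 + 1109928)) + 405900 = (2534687 + 888160) + 405900 = 3422847 + 405900 = 3828747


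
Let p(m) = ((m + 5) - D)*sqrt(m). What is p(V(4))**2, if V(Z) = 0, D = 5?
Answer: 0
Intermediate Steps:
p(m) = m**(3/2) (p(m) = ((m + 5) - 1*5)*sqrt(m) = ((5 + m) - 5)*sqrt(m) = m*sqrt(m) = m**(3/2))
p(V(4))**2 = (0**(3/2))**2 = 0**2 = 0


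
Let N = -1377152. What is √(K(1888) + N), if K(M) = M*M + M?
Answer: 4*√136830 ≈ 1479.6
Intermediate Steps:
K(M) = M + M² (K(M) = M² + M = M + M²)
√(K(1888) + N) = √(1888*(1 + 1888) - 1377152) = √(1888*1889 - 1377152) = √(3566432 - 1377152) = √2189280 = 4*√136830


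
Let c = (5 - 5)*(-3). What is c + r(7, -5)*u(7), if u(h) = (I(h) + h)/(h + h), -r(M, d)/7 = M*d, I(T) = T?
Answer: 245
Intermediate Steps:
r(M, d) = -7*M*d
u(h) = 1 (u(h) = (h + h)/(h + h) = (2*h)/((2*h)) = (2*h)*(1/(2*h)) = 1)
c = 0 (c = 0*(-3) = 0)
c + r(7, -5)*u(7) = 0 - 7*7*(-5)*1 = 0 + 245*1 = 0 + 245 = 245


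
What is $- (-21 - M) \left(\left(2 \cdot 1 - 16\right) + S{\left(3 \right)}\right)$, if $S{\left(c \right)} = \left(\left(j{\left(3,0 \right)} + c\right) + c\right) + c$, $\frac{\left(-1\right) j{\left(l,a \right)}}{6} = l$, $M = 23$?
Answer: $-1012$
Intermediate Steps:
$j{\left(l,a \right)} = - 6 l$
$S{\left(c \right)} = -18 + 3 c$ ($S{\left(c \right)} = \left(\left(\left(-6\right) 3 + c\right) + c\right) + c = \left(\left(-18 + c\right) + c\right) + c = \left(-18 + 2 c\right) + c = -18 + 3 c$)
$- (-21 - M) \left(\left(2 \cdot 1 - 16\right) + S{\left(3 \right)}\right) = - (-21 - 23) \left(\left(2 \cdot 1 - 16\right) + \left(-18 + 3 \cdot 3\right)\right) = - (-21 - 23) \left(\left(2 - 16\right) + \left(-18 + 9\right)\right) = \left(-1\right) \left(-44\right) \left(-14 - 9\right) = 44 \left(-23\right) = -1012$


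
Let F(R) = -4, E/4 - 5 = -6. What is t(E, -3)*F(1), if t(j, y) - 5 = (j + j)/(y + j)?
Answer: -172/7 ≈ -24.571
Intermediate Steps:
E = -4 (E = 20 + 4*(-6) = 20 - 24 = -4)
t(j, y) = 5 + 2*j/(j + y) (t(j, y) = 5 + (j + j)/(y + j) = 5 + (2*j)/(j + y) = 5 + 2*j/(j + y))
t(E, -3)*F(1) = ((5*(-3) + 7*(-4))/(-4 - 3))*(-4) = ((-15 - 28)/(-7))*(-4) = -⅐*(-43)*(-4) = (43/7)*(-4) = -172/7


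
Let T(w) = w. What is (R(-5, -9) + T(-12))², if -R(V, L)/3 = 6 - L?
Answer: 3249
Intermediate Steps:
R(V, L) = -18 + 3*L (R(V, L) = -3*(6 - L) = -18 + 3*L)
(R(-5, -9) + T(-12))² = ((-18 + 3*(-9)) - 12)² = ((-18 - 27) - 12)² = (-45 - 12)² = (-57)² = 3249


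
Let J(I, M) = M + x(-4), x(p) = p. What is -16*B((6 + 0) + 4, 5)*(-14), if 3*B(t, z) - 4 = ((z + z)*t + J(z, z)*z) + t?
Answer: 26656/3 ≈ 8885.3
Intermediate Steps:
J(I, M) = -4 + M (J(I, M) = M - 4 = -4 + M)
B(t, z) = 4/3 + t/3 + z*(-4 + z)/3 + 2*t*z/3 (B(t, z) = 4/3 + (((z + z)*t + (-4 + z)*z) + t)/3 = 4/3 + (((2*z)*t + z*(-4 + z)) + t)/3 = 4/3 + ((2*t*z + z*(-4 + z)) + t)/3 = 4/3 + ((z*(-4 + z) + 2*t*z) + t)/3 = 4/3 + (t + z*(-4 + z) + 2*t*z)/3 = 4/3 + (t/3 + z*(-4 + z)/3 + 2*t*z/3) = 4/3 + t/3 + z*(-4 + z)/3 + 2*t*z/3)
-16*B((6 + 0) + 4, 5)*(-14) = -16*(4/3 + ((6 + 0) + 4)/3 + (⅓)*5*(-4 + 5) + (⅔)*((6 + 0) + 4)*5)*(-14) = -16*(4/3 + (6 + 4)/3 + (⅓)*5*1 + (⅔)*(6 + 4)*5)*(-14) = -16*(4/3 + (⅓)*10 + 5/3 + (⅔)*10*5)*(-14) = -16*(4/3 + 10/3 + 5/3 + 100/3)*(-14) = -16*119/3*(-14) = -1904/3*(-14) = 26656/3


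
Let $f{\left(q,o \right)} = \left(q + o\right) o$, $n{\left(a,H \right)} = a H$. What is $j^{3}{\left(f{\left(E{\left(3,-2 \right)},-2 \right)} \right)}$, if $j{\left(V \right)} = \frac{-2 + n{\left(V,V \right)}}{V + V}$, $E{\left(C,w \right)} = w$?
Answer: $\frac{29791}{512} \approx 58.186$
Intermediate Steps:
$n{\left(a,H \right)} = H a$
$f{\left(q,o \right)} = o \left(o + q\right)$ ($f{\left(q,o \right)} = \left(o + q\right) o = o \left(o + q\right)$)
$j{\left(V \right)} = \frac{-2 + V^{2}}{2 V}$ ($j{\left(V \right)} = \frac{-2 + V V}{V + V} = \frac{-2 + V^{2}}{2 V}$)
$j^{3}{\left(f{\left(E{\left(3,-2 \right)},-2 \right)} \right)} = \left(\frac{\left(-2\right) \left(-2 - 2\right)}{2} - \frac{1}{\left(-2\right) \left(-2 - 2\right)}\right)^{3} = \left(\frac{\left(-2\right) \left(-4\right)}{2} - \frac{1}{\left(-2\right) \left(-4\right)}\right)^{3} = \left(\frac{1}{2} \cdot 8 - \frac{1}{8}\right)^{3} = \left(4 - \frac{1}{8}\right)^{3} = \left(\frac{31}{8}\right)^{3} = \frac{29791}{512}$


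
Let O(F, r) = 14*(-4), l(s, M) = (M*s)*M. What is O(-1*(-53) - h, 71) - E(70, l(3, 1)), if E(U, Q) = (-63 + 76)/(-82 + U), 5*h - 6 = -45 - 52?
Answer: -659/12 ≈ -54.917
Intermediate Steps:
h = -91/5 (h = 6/5 + (-45 - 52)/5 = 6/5 + (⅕)*(-97) = 6/5 - 97/5 = -91/5 ≈ -18.200)
l(s, M) = s*M²
E(U, Q) = 13/(-82 + U)
O(F, r) = -56
O(-1*(-53) - h, 71) - E(70, l(3, 1)) = -56 - 13/(-82 + 70) = -56 - 13/(-12) = -56 - 13*(-1)/12 = -56 - 1*(-13/12) = -56 + 13/12 = -659/12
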